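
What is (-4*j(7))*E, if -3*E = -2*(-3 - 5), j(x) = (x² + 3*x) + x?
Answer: 4928/3 ≈ 1642.7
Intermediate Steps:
j(x) = x² + 4*x
E = -16/3 (E = -(-2)*(-3 - 5)/3 = -(-2)*(-8)/3 = -⅓*16 = -16/3 ≈ -5.3333)
(-4*j(7))*E = -28*(4 + 7)*(-16/3) = -28*11*(-16/3) = -4*77*(-16/3) = -308*(-16/3) = 4928/3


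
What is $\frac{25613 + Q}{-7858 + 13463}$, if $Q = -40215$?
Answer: $- \frac{14602}{5605} \approx -2.6052$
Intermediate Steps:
$\frac{25613 + Q}{-7858 + 13463} = \frac{25613 - 40215}{-7858 + 13463} = - \frac{14602}{5605}$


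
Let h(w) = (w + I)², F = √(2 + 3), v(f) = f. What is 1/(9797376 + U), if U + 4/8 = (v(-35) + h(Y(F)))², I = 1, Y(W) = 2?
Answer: 2/19596103 ≈ 1.0206e-7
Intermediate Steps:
F = √5 ≈ 2.2361
h(w) = (1 + w)² (h(w) = (w + 1)² = (1 + w)²)
U = 1351/2 (U = -½ + (-35 + (1 + 2)²)² = -½ + (-35 + 3²)² = -½ + (-35 + 9)² = -½ + (-26)² = -½ + 676 = 1351/2 ≈ 675.50)
1/(9797376 + U) = 1/(9797376 + 1351/2) = 1/(19596103/2) = 2/19596103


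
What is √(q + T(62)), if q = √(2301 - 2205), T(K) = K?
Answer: √(62 + 4*√6) ≈ 8.4734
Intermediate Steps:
q = 4*√6 (q = √96 = 4*√6 ≈ 9.7980)
√(q + T(62)) = √(4*√6 + 62) = √(62 + 4*√6)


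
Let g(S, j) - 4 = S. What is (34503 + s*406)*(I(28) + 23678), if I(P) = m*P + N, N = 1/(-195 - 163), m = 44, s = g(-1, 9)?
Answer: 318551983659/358 ≈ 8.8981e+8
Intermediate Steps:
g(S, j) = 4 + S
s = 3 (s = 4 - 1 = 3)
N = -1/358 (N = 1/(-358) = -1/358 ≈ -0.0027933)
I(P) = -1/358 + 44*P (I(P) = 44*P - 1/358 = -1/358 + 44*P)
(34503 + s*406)*(I(28) + 23678) = (34503 + 3*406)*((-1/358 + 44*28) + 23678) = (34503 + 1218)*((-1/358 + 1232) + 23678) = 35721*(441055/358 + 23678) = 35721*(8917779/358) = 318551983659/358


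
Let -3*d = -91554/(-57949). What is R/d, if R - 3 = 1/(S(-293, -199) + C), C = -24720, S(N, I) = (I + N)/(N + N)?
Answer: -1259107121701/221033145852 ≈ -5.6965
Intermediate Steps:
S(N, I) = (I + N)/(2*N) (S(N, I) = (I + N)/((2*N)) = (I + N)*(1/(2*N)) = (I + N)/(2*N))
d = -30518/57949 (d = -(-30518)/(-57949) = -(-30518)*(-1)/57949 = -1/3*91554/57949 = -30518/57949 ≈ -0.52664)
R = 21727849/7242714 (R = 3 + 1/((1/2)*(-199 - 293)/(-293) - 24720) = 3 + 1/((1/2)*(-1/293)*(-492) - 24720) = 3 + 1/(246/293 - 24720) = 3 + 1/(-7242714/293) = 3 - 293/7242714 = 21727849/7242714 ≈ 3.0000)
R/d = 21727849/(7242714*(-30518/57949)) = (21727849/7242714)*(-57949/30518) = -1259107121701/221033145852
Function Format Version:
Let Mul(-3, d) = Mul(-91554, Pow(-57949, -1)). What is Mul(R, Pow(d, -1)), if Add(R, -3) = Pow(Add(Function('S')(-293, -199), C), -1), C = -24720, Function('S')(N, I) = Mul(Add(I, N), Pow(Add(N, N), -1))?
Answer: Rational(-1259107121701, 221033145852) ≈ -5.6965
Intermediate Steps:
Function('S')(N, I) = Mul(Rational(1, 2), Pow(N, -1), Add(I, N)) (Function('S')(N, I) = Mul(Add(I, N), Pow(Mul(2, N), -1)) = Mul(Add(I, N), Mul(Rational(1, 2), Pow(N, -1))) = Mul(Rational(1, 2), Pow(N, -1), Add(I, N)))
d = Rational(-30518, 57949) (d = Mul(Rational(-1, 3), Mul(-91554, Pow(-57949, -1))) = Mul(Rational(-1, 3), Mul(-91554, Rational(-1, 57949))) = Mul(Rational(-1, 3), Rational(91554, 57949)) = Rational(-30518, 57949) ≈ -0.52664)
R = Rational(21727849, 7242714) (R = Add(3, Pow(Add(Mul(Rational(1, 2), Pow(-293, -1), Add(-199, -293)), -24720), -1)) = Add(3, Pow(Add(Mul(Rational(1, 2), Rational(-1, 293), -492), -24720), -1)) = Add(3, Pow(Add(Rational(246, 293), -24720), -1)) = Add(3, Pow(Rational(-7242714, 293), -1)) = Add(3, Rational(-293, 7242714)) = Rational(21727849, 7242714) ≈ 3.0000)
Mul(R, Pow(d, -1)) = Mul(Rational(21727849, 7242714), Pow(Rational(-30518, 57949), -1)) = Mul(Rational(21727849, 7242714), Rational(-57949, 30518)) = Rational(-1259107121701, 221033145852)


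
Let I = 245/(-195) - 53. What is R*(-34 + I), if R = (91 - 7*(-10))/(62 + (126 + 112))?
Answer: -277081/5850 ≈ -47.364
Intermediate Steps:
I = -2116/39 (I = 245*(-1/195) - 53 = -49/39 - 53 = -2116/39 ≈ -54.256)
R = 161/300 (R = (91 + 70)/(62 + 238) = 161/300 ≈ 0.53667)
R*(-34 + I) = 161*(-34 - 2116/39)/300 = (161/300)*(-3442/39) = -277081/5850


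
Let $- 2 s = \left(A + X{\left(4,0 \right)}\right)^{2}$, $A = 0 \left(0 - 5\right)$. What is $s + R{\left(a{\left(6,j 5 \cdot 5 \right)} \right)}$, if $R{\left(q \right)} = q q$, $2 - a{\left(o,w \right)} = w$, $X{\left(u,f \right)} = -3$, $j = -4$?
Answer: $\frac{20799}{2} \approx 10400.0$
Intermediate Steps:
$a{\left(o,w \right)} = 2 - w$
$A = 0$ ($A = 0 \left(-5\right) = 0$)
$R{\left(q \right)} = q^{2}$
$s = - \frac{9}{2}$ ($s = - \frac{\left(0 - 3\right)^{2}}{2} = - \frac{\left(-3\right)^{2}}{2} = \left(- \frac{1}{2}\right) 9 = - \frac{9}{2} \approx -4.5$)
$s + R{\left(a{\left(6,j 5 \cdot 5 \right)} \right)} = - \frac{9}{2} + \left(2 - \left(-4\right) 5 \cdot 5\right)^{2} = - \frac{9}{2} + \left(2 - \left(-20\right) 5\right)^{2} = - \frac{9}{2} + \left(2 - -100\right)^{2} = - \frac{9}{2} + \left(2 + 100\right)^{2} = - \frac{9}{2} + 102^{2} = - \frac{9}{2} + 10404 = \frac{20799}{2}$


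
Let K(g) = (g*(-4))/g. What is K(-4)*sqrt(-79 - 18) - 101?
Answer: -101 - 4*I*sqrt(97) ≈ -101.0 - 39.395*I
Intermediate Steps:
K(g) = -4 (K(g) = (-4*g)/g = -4)
K(-4)*sqrt(-79 - 18) - 101 = -4*sqrt(-79 - 18) - 101 = -4*I*sqrt(97) - 101 = -101 - 4*I*sqrt(97)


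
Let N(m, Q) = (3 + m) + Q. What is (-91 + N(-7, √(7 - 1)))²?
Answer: (95 - √6)² ≈ 8565.6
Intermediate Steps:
N(m, Q) = 3 + Q + m
(-91 + N(-7, √(7 - 1)))² = (-91 + (3 + √(7 - 1) - 7))² = (-91 + (3 + √6 - 7))² = (-91 + (-4 + √6))² = (-95 + √6)²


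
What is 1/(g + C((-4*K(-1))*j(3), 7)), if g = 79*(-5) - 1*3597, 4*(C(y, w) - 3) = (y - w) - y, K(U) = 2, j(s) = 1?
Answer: -4/15963 ≈ -0.00025058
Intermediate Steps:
C(y, w) = 3 - w/4 (C(y, w) = 3 + ((y - w) - y)/4 = 3 + (-w)/4 = 3 - w/4)
g = -3992 (g = -395 - 3597 = -3992)
1/(g + C((-4*K(-1))*j(3), 7)) = 1/(-3992 + (3 - 1/4*7)) = 1/(-3992 + (3 - 7/4)) = 1/(-3992 + 5/4) = 1/(-15963/4) = -4/15963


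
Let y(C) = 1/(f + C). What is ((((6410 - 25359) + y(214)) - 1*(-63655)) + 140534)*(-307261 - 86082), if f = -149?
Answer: -4736086119143/65 ≈ -7.2863e+10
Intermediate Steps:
y(C) = 1/(-149 + C)
((((6410 - 25359) + y(214)) - 1*(-63655)) + 140534)*(-307261 - 86082) = ((((6410 - 25359) + 1/(-149 + 214)) - 1*(-63655)) + 140534)*(-307261 - 86082) = (((-18949 + 1/65) + 63655) + 140534)*(-393343) = ((-1231684/65 + 63655) + 140534)*(-393343) = (2905891/65 + 140534)*(-393343) = (12040601/65)*(-393343) = -4736086119143/65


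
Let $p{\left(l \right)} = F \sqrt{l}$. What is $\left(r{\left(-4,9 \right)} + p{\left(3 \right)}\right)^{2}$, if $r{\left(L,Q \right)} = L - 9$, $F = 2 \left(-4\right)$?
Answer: $361 + 208 \sqrt{3} \approx 721.27$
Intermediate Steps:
$F = -8$
$p{\left(l \right)} = - 8 \sqrt{l}$
$r{\left(L,Q \right)} = -9 + L$
$\left(r{\left(-4,9 \right)} + p{\left(3 \right)}\right)^{2} = \left(\left(-9 - 4\right) - 8 \sqrt{3}\right)^{2} = \left(-13 - 8 \sqrt{3}\right)^{2}$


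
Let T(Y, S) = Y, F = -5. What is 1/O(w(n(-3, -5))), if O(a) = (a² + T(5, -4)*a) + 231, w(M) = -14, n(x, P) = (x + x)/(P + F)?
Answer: 1/357 ≈ 0.0028011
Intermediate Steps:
n(x, P) = 2*x/(-5 + P) (n(x, P) = (x + x)/(P - 5) = (2*x)/(-5 + P) = 2*x/(-5 + P))
O(a) = 231 + a² + 5*a (O(a) = (a² + 5*a) + 231 = 231 + a² + 5*a)
1/O(w(n(-3, -5))) = 1/(231 + (-14)² + 5*(-14)) = 1/(231 + 196 - 70) = 1/357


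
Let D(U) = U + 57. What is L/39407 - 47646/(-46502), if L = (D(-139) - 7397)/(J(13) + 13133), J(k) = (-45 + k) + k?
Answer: 12311156996325/12015730786898 ≈ 1.0246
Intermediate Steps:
D(U) = 57 + U
J(k) = -45 + 2*k
L = -7479/13114 (L = ((57 - 139) - 7397)/((-45 + 2*13) + 13133) = (-82 - 7397)/((-45 + 26) + 13133) = -7479/(-19 + 13133) = -7479/13114 ≈ -0.57031)
L/39407 - 47646/(-46502) = -7479/13114/39407 - 47646/(-46502) = -7479/13114*1/39407 - 47646*(-1/46502) = -7479/516783398 + 23823/23251 = 12311156996325/12015730786898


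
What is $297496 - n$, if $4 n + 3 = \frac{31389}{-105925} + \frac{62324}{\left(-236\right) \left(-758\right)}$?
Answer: $\frac{5637179811549383}{18948711400} \approx 2.975 \cdot 10^{5}$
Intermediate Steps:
$n = - \frac{13964894983}{18948711400}$ ($n = - \frac{3}{4} + \frac{\frac{31389}{-105925} + \frac{62324}{\left(-236\right) \left(-758\right)}}{4} = - \frac{3}{4} + \frac{31389 \left(- \frac{1}{105925}\right) + \frac{62324}{178888}}{4} = - \frac{3}{4} + \frac{- \frac{31389}{105925} + 62324 \cdot \frac{1}{178888}}{4} = - \frac{3}{4} + \frac{- \frac{31389}{105925} + \frac{15581}{44722}}{4} = - \frac{3}{4} + \frac{1}{4} \cdot \frac{246638567}{4737177850} = - \frac{3}{4} + \frac{246638567}{18948711400} = - \frac{13964894983}{18948711400} \approx -0.73698$)
$297496 - n = 297496 - - \frac{13964894983}{18948711400} = 297496 + \frac{13964894983}{18948711400} = \frac{5637179811549383}{18948711400}$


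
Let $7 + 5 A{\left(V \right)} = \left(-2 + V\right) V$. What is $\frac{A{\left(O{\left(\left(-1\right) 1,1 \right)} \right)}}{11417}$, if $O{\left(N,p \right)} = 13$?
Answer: $\frac{136}{57085} \approx 0.0023824$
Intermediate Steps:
$A{\left(V \right)} = - \frac{7}{5} + \frac{V \left(-2 + V\right)}{5}$ ($A{\left(V \right)} = - \frac{7}{5} + \frac{\left(-2 + V\right) V}{5} = - \frac{7}{5} + \frac{V \left(-2 + V\right)}{5}$)
$\frac{A{\left(O{\left(\left(-1\right) 1,1 \right)} \right)}}{11417} = \frac{- \frac{7}{5} - \frac{26}{5} + \frac{13^{2}}{5}}{11417} = \left(- \frac{7}{5} - \frac{26}{5} + \frac{1}{5} \cdot 169\right) \frac{1}{11417} = \left(- \frac{7}{5} - \frac{26}{5} + \frac{169}{5}\right) \frac{1}{11417} = \frac{136}{5} \cdot \frac{1}{11417} = \frac{136}{57085}$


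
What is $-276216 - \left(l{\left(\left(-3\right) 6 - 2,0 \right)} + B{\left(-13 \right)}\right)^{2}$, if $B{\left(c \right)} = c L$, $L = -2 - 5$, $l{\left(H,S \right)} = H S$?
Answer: $-284497$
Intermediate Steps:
$L = -7$
$B{\left(c \right)} = - 7 c$ ($B{\left(c \right)} = c \left(-7\right) = - 7 c$)
$-276216 - \left(l{\left(\left(-3\right) 6 - 2,0 \right)} + B{\left(-13 \right)}\right)^{2} = -276216 - \left(\left(\left(-3\right) 6 - 2\right) 0 - -91\right)^{2} = -276216 - \left(\left(-18 - 2\right) 0 + 91\right)^{2} = -276216 - \left(\left(-20\right) 0 + 91\right)^{2} = -276216 - \left(0 + 91\right)^{2} = -276216 - 91^{2} = -276216 - 8281 = -284497$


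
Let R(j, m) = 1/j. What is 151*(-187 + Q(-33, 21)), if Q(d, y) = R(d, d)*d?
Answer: -28086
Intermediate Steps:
Q(d, y) = 1 (Q(d, y) = d/d = 1)
151*(-187 + Q(-33, 21)) = 151*(-187 + 1) = 151*(-186) = -28086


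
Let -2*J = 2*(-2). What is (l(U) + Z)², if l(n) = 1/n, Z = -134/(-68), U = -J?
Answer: 625/289 ≈ 2.1626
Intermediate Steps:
J = 2 (J = -(-2) = -½*(-4) = 2)
U = -2 (U = -1*2 = -2)
Z = 67/34 (Z = -134*(-1/68) = 67/34 ≈ 1.9706)
l(n) = 1/n
(l(U) + Z)² = (1/(-2) + 67/34)² = (-½ + 67/34)² = (25/17)² = 625/289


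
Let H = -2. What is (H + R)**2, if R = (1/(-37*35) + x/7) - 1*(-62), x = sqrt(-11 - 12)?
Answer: 6036347426/1677025 + 155398*I*sqrt(23)/9065 ≈ 3599.4 + 82.213*I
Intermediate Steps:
x = I*sqrt(23) (x = sqrt(-23) = I*sqrt(23) ≈ 4.7958*I)
R = 80289/1295 + I*sqrt(23)/7 (R = (1/(-37*35) + (I*sqrt(23))/7) - 1*(-62) = (-1/37*1/35 + (I*sqrt(23))*(1/7)) + 62 = (-1/1295 + I*sqrt(23)/7) + 62 = 80289/1295 + I*sqrt(23)/7 ≈ 61.999 + 0.68512*I)
(H + R)**2 = (-2 + (80289/1295 + I*sqrt(23)/7))**2 = (77699/1295 + I*sqrt(23)/7)**2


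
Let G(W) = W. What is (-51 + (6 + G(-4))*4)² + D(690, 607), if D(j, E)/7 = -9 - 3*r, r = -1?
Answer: 1807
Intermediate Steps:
D(j, E) = -42 (D(j, E) = 7*(-9 - 3*(-1)) = 7*(-9 + 3) = 7*(-6) = -42)
(-51 + (6 + G(-4))*4)² + D(690, 607) = (-51 + (6 - 4)*4)² - 42 = (-51 + 2*4)² - 42 = (-51 + 8)² - 42 = (-43)² - 42 = 1849 - 42 = 1807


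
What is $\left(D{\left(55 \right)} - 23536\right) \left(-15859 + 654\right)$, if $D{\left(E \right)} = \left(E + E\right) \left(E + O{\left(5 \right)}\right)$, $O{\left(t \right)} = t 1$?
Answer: $257511880$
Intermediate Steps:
$O{\left(t \right)} = t$
$D{\left(E \right)} = 2 E \left(5 + E\right)$ ($D{\left(E \right)} = \left(E + E\right) \left(E + 5\right) = 2 E \left(5 + E\right)$)
$\left(D{\left(55 \right)} - 23536\right) \left(-15859 + 654\right) = \left(2 \cdot 55 \left(5 + 55\right) - 23536\right) \left(-15859 + 654\right) = \left(2 \cdot 55 \cdot 60 - 23536\right) \left(-15205\right) = \left(6600 - 23536\right) \left(-15205\right) = \left(-16936\right) \left(-15205\right) = 257511880$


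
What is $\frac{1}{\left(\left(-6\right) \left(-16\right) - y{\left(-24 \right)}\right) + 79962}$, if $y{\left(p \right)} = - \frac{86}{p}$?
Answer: $\frac{12}{960653} \approx 1.2492 \cdot 10^{-5}$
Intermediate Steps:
$\frac{1}{\left(\left(-6\right) \left(-16\right) - y{\left(-24 \right)}\right) + 79962} = \frac{1}{\left(\left(-6\right) \left(-16\right) - - \frac{86}{-24}\right) + 79962} = \frac{1}{\left(96 - \left(-86\right) \left(- \frac{1}{24}\right)\right) + 79962} = \frac{1}{\left(96 - \frac{43}{12}\right) + 79962} = \frac{1}{\frac{1109}{12} + 79962} = \frac{1}{\frac{960653}{12}} = \frac{12}{960653}$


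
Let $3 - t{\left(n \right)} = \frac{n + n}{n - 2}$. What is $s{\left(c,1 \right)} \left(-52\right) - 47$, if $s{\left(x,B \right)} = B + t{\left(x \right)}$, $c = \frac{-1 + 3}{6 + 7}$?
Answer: $- \frac{791}{3} \approx -263.67$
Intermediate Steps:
$c = \frac{2}{13} \approx 0.15385$
$t{\left(n \right)} = 3 - \frac{2 n}{-2 + n}$ ($t{\left(n \right)} = 3 - \frac{n + n}{n - 2} = 3 - \frac{2 n}{-2 + n}$)
$s{\left(x,B \right)} = B + \frac{-6 + x}{-2 + x}$
$s{\left(c,1 \right)} \left(-52\right) - 47 = \frac{-6 + \frac{2}{13} + 1 \left(-2 + \frac{2}{13}\right)}{-2 + \frac{2}{13}} \left(-52\right) - 47 = \frac{-6 + \frac{2}{13} + 1 \left(- \frac{24}{13}\right)}{- \frac{24}{13}} \left(-52\right) - 47 = - \frac{13 \left(-6 + \frac{2}{13} - \frac{24}{13}\right)}{24} \left(-52\right) - 47 = \left(- \frac{13}{24}\right) \left(- \frac{100}{13}\right) \left(-52\right) - 47 = \frac{25}{6} \left(-52\right) - 47 = - \frac{650}{3} - 47 = - \frac{791}{3}$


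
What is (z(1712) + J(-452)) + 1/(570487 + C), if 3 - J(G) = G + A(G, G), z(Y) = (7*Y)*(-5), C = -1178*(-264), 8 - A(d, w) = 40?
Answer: -52388941406/881479 ≈ -59433.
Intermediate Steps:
A(d, w) = -32 (A(d, w) = 8 - 1*40 = 8 - 40 = -32)
C = 310992
z(Y) = -35*Y
J(G) = 35 - G (J(G) = 3 - (G - 32) = 3 - (-32 + G) = 3 + (32 - G) = 35 - G)
(z(1712) + J(-452)) + 1/(570487 + C) = (-35*1712 + (35 - 1*(-452))) + 1/(570487 + 310992) = (-59920 + (35 + 452)) + 1/881479 = (-59920 + 487) + 1/881479 = -59433 + 1/881479 = -52388941406/881479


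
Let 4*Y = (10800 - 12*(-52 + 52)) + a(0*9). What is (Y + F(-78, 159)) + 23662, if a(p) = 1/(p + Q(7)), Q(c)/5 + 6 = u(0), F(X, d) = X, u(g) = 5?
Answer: 525679/20 ≈ 26284.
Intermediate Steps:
Q(c) = -5 (Q(c) = -30 + 5*5 = -30 + 25 = -5)
a(p) = 1/(-5 + p) (a(p) = 1/(p - 5) = 1/(-5 + p))
Y = 53999/20 (Y = ((10800 - 12*(-52 + 52)) + 1/(-5 + 0*9))/4 = ((10800 - 12*0) + 1/(-5 + 0))/4 = ((10800 + 0) + 1/(-5))/4 = (10800 - ⅕)/4 = (¼)*(53999/5) = 53999/20 ≈ 2699.9)
(Y + F(-78, 159)) + 23662 = (53999/20 - 78) + 23662 = 52439/20 + 23662 = 525679/20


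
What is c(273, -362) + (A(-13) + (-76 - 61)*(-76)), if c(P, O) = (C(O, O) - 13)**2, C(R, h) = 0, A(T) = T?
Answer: 10568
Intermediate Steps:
c(P, O) = 169 (c(P, O) = (0 - 13)**2 = (-13)**2 = 169)
c(273, -362) + (A(-13) + (-76 - 61)*(-76)) = 169 + (-13 + (-76 - 61)*(-76)) = 169 + (-13 - 137*(-76)) = 169 + (-13 + 10412) = 169 + 10399 = 10568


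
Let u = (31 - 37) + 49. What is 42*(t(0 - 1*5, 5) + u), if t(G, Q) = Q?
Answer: 2016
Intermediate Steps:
u = 43 (u = -6 + 49 = 43)
42*(t(0 - 1*5, 5) + u) = 42*(5 + 43) = 42*48 = 2016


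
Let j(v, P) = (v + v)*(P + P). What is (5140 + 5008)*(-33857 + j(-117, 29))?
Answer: -481309492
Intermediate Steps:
j(v, P) = 4*P*v (j(v, P) = (2*v)*(2*P) = 4*P*v)
(5140 + 5008)*(-33857 + j(-117, 29)) = (5140 + 5008)*(-33857 + 4*29*(-117)) = 10148*(-33857 - 13572) = 10148*(-47429) = -481309492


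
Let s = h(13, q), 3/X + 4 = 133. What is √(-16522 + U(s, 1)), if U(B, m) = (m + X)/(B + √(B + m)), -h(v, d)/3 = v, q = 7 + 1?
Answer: √946*√((1259429 - 32293*I*√38)/(-39 + I*√38))/43 ≈ 1.5739e-5 - 128.54*I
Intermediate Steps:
X = 1/43 (X = 3/(-4 + 133) = 3/129 = 3*(1/129) = 1/43 ≈ 0.023256)
q = 8
h(v, d) = -3*v
s = -39 (s = -3*13 = -39)
U(B, m) = (1/43 + m)/(B + √(B + m)) (U(B, m) = (m + 1/43)/(B + √(B + m)) = (1/43 + m)/(B + √(B + m)))
√(-16522 + U(s, 1)) = √(-16522 + (1/43 + 1)/(-39 + √(-39 + 1))) = √(-16522 + (44/43)/(-39 + √(-38))) = √(-16522 + (44/43)/(-39 + I*√38)) = √(-16522 + 44/(43*(-39 + I*√38)))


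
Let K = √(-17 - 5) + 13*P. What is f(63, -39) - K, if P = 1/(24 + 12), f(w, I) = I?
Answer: -1417/36 - I*√22 ≈ -39.361 - 4.6904*I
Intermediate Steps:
P = 1/36 ≈ 0.027778
K = 13/36 + I*√22 (K = √(-17 - 5) + 13*(1/36) = √(-22) + 13/36 = I*√22 + 13/36 = 13/36 + I*√22 ≈ 0.36111 + 4.6904*I)
f(63, -39) - K = -39 - (13/36 + I*√22) = -39 + (-13/36 - I*√22) = -1417/36 - I*√22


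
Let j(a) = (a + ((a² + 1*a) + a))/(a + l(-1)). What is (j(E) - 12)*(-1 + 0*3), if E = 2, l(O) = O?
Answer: 2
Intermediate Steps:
j(a) = (a² + 3*a)/(-1 + a) (j(a) = (a + ((a² + 1*a) + a))/(a - 1) = (a + ((a² + a) + a))/(-1 + a) = (a + ((a + a²) + a))/(-1 + a) = (a + (a² + 2*a))/(-1 + a) = (a² + 3*a)/(-1 + a))
(j(E) - 12)*(-1 + 0*3) = (2*(3 + 2)/(-1 + 2) - 12)*(-1 + 0*3) = (2*5/1 - 12)*(-1 + 0) = (2*1*5 - 12)*(-1) = (10 - 12)*(-1) = -2*(-1) = 2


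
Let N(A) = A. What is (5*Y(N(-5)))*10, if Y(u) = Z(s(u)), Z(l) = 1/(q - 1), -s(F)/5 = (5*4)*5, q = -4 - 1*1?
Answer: -25/3 ≈ -8.3333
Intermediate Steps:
q = -5 (q = -4 - 1 = -5)
s(F) = -500 (s(F) = -5*5*4*5 = -100*5 = -5*100 = -500)
Z(l) = -1/6 (Z(l) = 1/(-5 - 1) = 1/(-6) = -1/6)
Y(u) = -1/6
(5*Y(N(-5)))*10 = (5*(-1/6))*10 = -5/6*10 = -25/3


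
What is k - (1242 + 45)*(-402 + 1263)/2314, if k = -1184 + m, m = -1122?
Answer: -495707/178 ≈ -2784.9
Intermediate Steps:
k = -2306 (k = -1184 - 1122 = -2306)
k - (1242 + 45)*(-402 + 1263)/2314 = -2306 - (1242 + 45)*(-402 + 1263)/2314 = -2306 - 1287*861/2314 = -2306 - 1108107/2314 = -2306 - 1*85239/178 = -2306 - 85239/178 = -495707/178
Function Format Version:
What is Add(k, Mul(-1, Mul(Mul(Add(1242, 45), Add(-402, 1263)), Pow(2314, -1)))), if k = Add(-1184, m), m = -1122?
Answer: Rational(-495707, 178) ≈ -2784.9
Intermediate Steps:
k = -2306 (k = Add(-1184, -1122) = -2306)
Add(k, Mul(-1, Mul(Mul(Add(1242, 45), Add(-402, 1263)), Pow(2314, -1)))) = Add(-2306, Mul(-1, Mul(Mul(Add(1242, 45), Add(-402, 1263)), Pow(2314, -1)))) = Add(-2306, Mul(-1, Mul(Mul(1287, 861), Rational(1, 2314)))) = Add(-2306, Mul(-1, Mul(1108107, Rational(1, 2314)))) = Add(-2306, Mul(-1, Rational(85239, 178))) = Add(-2306, Rational(-85239, 178)) = Rational(-495707, 178)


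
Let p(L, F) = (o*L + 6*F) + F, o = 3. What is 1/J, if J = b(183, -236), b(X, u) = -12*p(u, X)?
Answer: -1/6876 ≈ -0.00014543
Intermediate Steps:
p(L, F) = 3*L + 7*F (p(L, F) = (3*L + 6*F) + F = 3*L + 7*F)
b(X, u) = -84*X - 36*u (b(X, u) = -12*(3*u + 7*X) = -84*X - 36*u)
J = -6876 (J = -84*183 - 36*(-236) = -15372 + 8496 = -6876)
1/J = 1/(-6876) = -1/6876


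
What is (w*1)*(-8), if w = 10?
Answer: -80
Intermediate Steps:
(w*1)*(-8) = (10*1)*(-8) = 10*(-8) = -80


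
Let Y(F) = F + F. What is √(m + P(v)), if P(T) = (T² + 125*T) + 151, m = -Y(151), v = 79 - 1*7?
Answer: √14033 ≈ 118.46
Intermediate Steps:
Y(F) = 2*F
v = 72 (v = 79 - 7 = 72)
m = -302 (m = -2*151 = -1*302 = -302)
P(T) = 151 + T² + 125*T
√(m + P(v)) = √(-302 + (151 + 72² + 125*72)) = √(-302 + (151 + 5184 + 9000)) = √(-302 + 14335) = √14033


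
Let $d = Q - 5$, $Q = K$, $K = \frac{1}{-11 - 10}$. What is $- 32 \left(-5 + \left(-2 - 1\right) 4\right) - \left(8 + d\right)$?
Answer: $\frac{11362}{21} \approx 541.05$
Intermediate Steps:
$K = - \frac{1}{21}$ ($K = \frac{1}{-21} = - \frac{1}{21} \approx -0.047619$)
$Q = - \frac{1}{21} \approx -0.047619$
$d = - \frac{106}{21}$ ($d = - \frac{1}{21} - 5 = - \frac{106}{21} \approx -5.0476$)
$- 32 \left(-5 + \left(-2 - 1\right) 4\right) - \left(8 + d\right) = - 32 \left(-5 + \left(-2 - 1\right) 4\right) - \frac{62}{21} = - 32 \left(-5 + \left(-2 - 1\right) 4\right) + \left(-8 + \frac{106}{21}\right) = - 32 \left(-5 - 12\right) - \frac{62}{21} = \left(-32\right) \left(-17\right) - \frac{62}{21} = 544 - \frac{62}{21} = \frac{11362}{21}$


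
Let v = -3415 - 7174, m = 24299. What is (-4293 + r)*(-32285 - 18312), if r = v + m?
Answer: -476471949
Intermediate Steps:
v = -10589
r = 13710 (r = -10589 + 24299 = 13710)
(-4293 + r)*(-32285 - 18312) = (-4293 + 13710)*(-32285 - 18312) = 9417*(-50597) = -476471949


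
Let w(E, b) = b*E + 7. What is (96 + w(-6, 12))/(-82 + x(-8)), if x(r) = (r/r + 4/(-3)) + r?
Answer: -93/271 ≈ -0.34317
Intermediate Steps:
w(E, b) = 7 + E*b (w(E, b) = E*b + 7 = 7 + E*b)
x(r) = -⅓ + r (x(r) = (1 + 4*(-⅓)) + r = (1 - 4/3) + r = -⅓ + r)
(96 + w(-6, 12))/(-82 + x(-8)) = (96 + (7 - 6*12))/(-82 + (-⅓ - 8)) = (96 + (7 - 72))/(-82 - 25/3) = (96 - 65)/(-271/3) = -3/271*31 = -93/271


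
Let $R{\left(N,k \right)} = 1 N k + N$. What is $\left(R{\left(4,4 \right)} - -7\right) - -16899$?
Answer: $16926$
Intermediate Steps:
$R{\left(N,k \right)} = N + N k$ ($R{\left(N,k \right)} = N k + N = N + N k$)
$\left(R{\left(4,4 \right)} - -7\right) - -16899 = \left(4 \left(1 + 4\right) - -7\right) - -16899 = \left(4 \cdot 5 + 7\right) + 16899 = \left(20 + 7\right) + 16899 = 27 + 16899 = 16926$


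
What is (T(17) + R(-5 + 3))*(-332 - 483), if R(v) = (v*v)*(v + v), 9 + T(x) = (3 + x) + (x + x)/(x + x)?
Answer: 3260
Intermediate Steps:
T(x) = -5 + x (T(x) = -9 + ((3 + x) + (x + x)/(x + x)) = -9 + ((3 + x) + (2*x)/((2*x))) = -9 + ((3 + x) + (2*x)*(1/(2*x))) = -9 + ((3 + x) + 1) = -9 + (4 + x) = -5 + x)
R(v) = 2*v³ (R(v) = v²*(2*v) = 2*v³)
(T(17) + R(-5 + 3))*(-332 - 483) = ((-5 + 17) + 2*(-5 + 3)³)*(-332 - 483) = (12 + 2*(-2)³)*(-815) = (12 + 2*(-8))*(-815) = (12 - 16)*(-815) = -4*(-815) = 3260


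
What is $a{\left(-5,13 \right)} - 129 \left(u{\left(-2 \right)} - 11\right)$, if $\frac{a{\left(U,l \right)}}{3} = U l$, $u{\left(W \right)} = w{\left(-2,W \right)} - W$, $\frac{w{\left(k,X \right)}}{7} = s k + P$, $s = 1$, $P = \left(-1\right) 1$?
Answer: $3675$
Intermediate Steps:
$P = -1$
$w{\left(k,X \right)} = -7 + 7 k$ ($w{\left(k,X \right)} = 7 \left(1 k - 1\right) = 7 \left(k - 1\right) = 7 \left(-1 + k\right) = -7 + 7 k$)
$u{\left(W \right)} = -21 - W$ ($u{\left(W \right)} = \left(-7 + 7 \left(-2\right)\right) - W = \left(-7 - 14\right) - W = -21 - W$)
$a{\left(U,l \right)} = 3 U l$
$a{\left(-5,13 \right)} - 129 \left(u{\left(-2 \right)} - 11\right) = 3 \left(-5\right) 13 - 129 \left(\left(-21 - -2\right) - 11\right) = -195 - 129 \left(\left(-21 + 2\right) - 11\right) = -195 - 129 \left(-19 - 11\right) = -195 - -3870 = -195 + 3870 = 3675$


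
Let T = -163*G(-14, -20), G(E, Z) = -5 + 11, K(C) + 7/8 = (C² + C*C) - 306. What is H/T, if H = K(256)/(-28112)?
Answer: 348707/73316096 ≈ 0.0047562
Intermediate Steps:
K(C) = -2455/8 + 2*C² (K(C) = -7/8 + ((C² + C*C) - 306) = -7/8 + ((C² + C²) - 306) = -7/8 + (2*C² - 306) = -7/8 + (-306 + 2*C²) = -2455/8 + 2*C²)
G(E, Z) = 6
T = -978 (T = -163*6 = -978)
H = -1046121/224896 (H = (-2455/8 + 2*256²)/(-28112) = (-2455/8 + 2*65536)*(-1/28112) = (-2455/8 + 131072)*(-1/28112) = (1046121/8)*(-1/28112) = -1046121/224896 ≈ -4.6516)
H/T = -1046121/224896/(-978) = -1046121/224896*(-1/978) = 348707/73316096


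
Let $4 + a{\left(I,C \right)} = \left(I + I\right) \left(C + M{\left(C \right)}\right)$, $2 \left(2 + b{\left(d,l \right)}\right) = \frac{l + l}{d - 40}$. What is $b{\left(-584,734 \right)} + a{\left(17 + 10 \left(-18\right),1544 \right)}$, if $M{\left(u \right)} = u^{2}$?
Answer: $- \frac{242631943999}{312} \approx -7.7767 \cdot 10^{8}$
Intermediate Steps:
$b{\left(d,l \right)} = -2 + \frac{l}{-40 + d}$ ($b{\left(d,l \right)} = -2 + \frac{\left(l + l\right) \frac{1}{d - 40}}{2} = -2 + \frac{2 l \frac{1}{-40 + d}}{2} = -2 + \frac{l}{-40 + d}$)
$a{\left(I,C \right)} = -4 + 2 I \left(C + C^{2}\right)$ ($a{\left(I,C \right)} = -4 + \left(I + I\right) \left(C + C^{2}\right) = -4 + 2 I \left(C + C^{2}\right)$)
$b{\left(-584,734 \right)} + a{\left(17 + 10 \left(-18\right),1544 \right)} = \frac{80 + 734 - -1168}{-40 - 584} + \left(-4 + 2 \cdot 1544 \left(17 + 10 \left(-18\right)\right) + 2 \left(17 + 10 \left(-18\right)\right) 1544^{2}\right) = \frac{80 + 734 + 1168}{-624} + \left(-4 + 2 \cdot 1544 \left(17 - 180\right) + 2 \left(17 - 180\right) 2383936\right) = \left(- \frac{1}{624}\right) 1982 + \left(-4 + 2 \cdot 1544 \left(-163\right) + 2 \left(-163\right) 2383936\right) = - \frac{991}{312} - 777666484 = - \frac{242631943999}{312}$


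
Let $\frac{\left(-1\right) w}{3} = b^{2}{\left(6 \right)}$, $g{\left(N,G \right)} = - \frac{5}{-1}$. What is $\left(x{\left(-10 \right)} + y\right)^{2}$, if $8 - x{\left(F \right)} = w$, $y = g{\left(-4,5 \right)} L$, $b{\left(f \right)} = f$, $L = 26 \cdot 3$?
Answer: $256036$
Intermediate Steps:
$g{\left(N,G \right)} = 5$ ($g{\left(N,G \right)} = \left(-5\right) \left(-1\right) = 5$)
$L = 78$
$w = -108$ ($w = - 3 \cdot 6^{2} = \left(-3\right) 36 = -108$)
$y = 390$ ($y = 5 \cdot 78 = 390$)
$x{\left(F \right)} = 116$ ($x{\left(F \right)} = 8 - -108 = 8 + 108 = 116$)
$\left(x{\left(-10 \right)} + y\right)^{2} = \left(116 + 390\right)^{2} = 506^{2} = 256036$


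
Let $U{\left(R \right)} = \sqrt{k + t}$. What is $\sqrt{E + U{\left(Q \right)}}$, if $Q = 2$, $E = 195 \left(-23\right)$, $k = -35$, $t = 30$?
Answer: $\sqrt{-4485 + i \sqrt{5}} \approx 0.0167 + 66.97 i$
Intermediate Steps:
$E = -4485$
$U{\left(R \right)} = i \sqrt{5}$ ($U{\left(R \right)} = \sqrt{-35 + 30} = \sqrt{-5} = i \sqrt{5}$)
$\sqrt{E + U{\left(Q \right)}} = \sqrt{-4485 + i \sqrt{5}}$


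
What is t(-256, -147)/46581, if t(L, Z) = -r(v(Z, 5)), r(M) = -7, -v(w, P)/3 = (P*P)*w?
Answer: 7/46581 ≈ 0.00015028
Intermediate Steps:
v(w, P) = -3*w*P² (v(w, P) = -3*P*P*w = -3*P²*w = -3*w*P²)
t(L, Z) = 7 (t(L, Z) = -1*(-7) = 7)
t(-256, -147)/46581 = 7/46581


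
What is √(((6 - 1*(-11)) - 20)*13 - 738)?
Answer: I*√777 ≈ 27.875*I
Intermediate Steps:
√(((6 - 1*(-11)) - 20)*13 - 738) = √(((6 + 11) - 20)*13 - 738) = √((17 - 20)*13 - 738) = √(-3*13 - 738) = √(-39 - 738) = √(-777) = I*√777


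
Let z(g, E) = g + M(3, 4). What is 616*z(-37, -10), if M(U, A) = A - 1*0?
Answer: -20328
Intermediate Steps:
M(U, A) = A (M(U, A) = A + 0 = A)
z(g, E) = 4 + g (z(g, E) = g + 4 = 4 + g)
616*z(-37, -10) = 616*(4 - 37) = 616*(-33) = -20328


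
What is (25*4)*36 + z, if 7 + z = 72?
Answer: 3665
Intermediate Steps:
z = 65 (z = -7 + 72 = 65)
(25*4)*36 + z = (25*4)*36 + 65 = 100*36 + 65 = 3600 + 65 = 3665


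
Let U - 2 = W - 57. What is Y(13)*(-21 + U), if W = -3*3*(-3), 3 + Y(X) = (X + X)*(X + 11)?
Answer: -30429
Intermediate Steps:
Y(X) = -3 + 2*X*(11 + X) (Y(X) = -3 + (X + X)*(X + 11) = -3 + (2*X)*(11 + X) = -3 + 2*X*(11 + X))
W = 27 (W = -9*(-3) = 27)
U = -28 (U = 2 + (27 - 57) = 2 - 30 = -28)
Y(13)*(-21 + U) = (-3 + 2*13² + 22*13)*(-21 - 28) = (-3 + 2*169 + 286)*(-49) = (-3 + 338 + 286)*(-49) = 621*(-49) = -30429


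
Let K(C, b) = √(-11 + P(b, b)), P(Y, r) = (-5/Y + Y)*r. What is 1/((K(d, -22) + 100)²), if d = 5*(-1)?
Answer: 2617/22714756 - 75*√13/5678689 ≈ 6.7592e-5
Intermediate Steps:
P(Y, r) = r*(Y - 5/Y) (P(Y, r) = (Y - 5/Y)*r = r*(Y - 5/Y))
d = -5
K(C, b) = √(-16 + b²) (K(C, b) = √(-11 + b*(-5 + b²)/b) = √(-11 + (-5 + b²)) = √(-16 + b²))
1/((K(d, -22) + 100)²) = 1/((√(-16 + (-22)²) + 100)²) = 1/((√(-16 + 484) + 100)²) = 1/((√468 + 100)²) = 1/((6*√13 + 100)²) = 1/((100 + 6*√13)²) = (100 + 6*√13)⁻²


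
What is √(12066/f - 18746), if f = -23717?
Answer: 2*I*√2636209463429/23717 ≈ 136.92*I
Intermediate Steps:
√(12066/f - 18746) = √(12066/(-23717) - 18746) = √(12066*(-1/23717) - 18746) = √(-12066/23717 - 18746) = √(-444610948/23717) = 2*I*√2636209463429/23717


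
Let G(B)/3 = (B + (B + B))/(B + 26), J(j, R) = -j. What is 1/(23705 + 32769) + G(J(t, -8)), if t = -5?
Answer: 2541361/1750694 ≈ 1.4516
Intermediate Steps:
G(B) = 9*B/(26 + B) (G(B) = 3*((B + (B + B))/(B + 26)) = 3*((B + 2*B)/(26 + B)) = 3*((3*B)/(26 + B)) = 3*(3*B/(26 + B)) = 9*B/(26 + B))
1/(23705 + 32769) + G(J(t, -8)) = 1/(23705 + 32769) + 9*(-1*(-5))/(26 - 1*(-5)) = 1/56474 + 9*5/(26 + 5) = 1/56474 + 9*5/31 = 1/56474 + 9*5*(1/31) = 1/56474 + 45/31 = 2541361/1750694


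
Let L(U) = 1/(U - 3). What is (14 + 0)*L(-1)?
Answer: -7/2 ≈ -3.5000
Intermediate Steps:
L(U) = 1/(-3 + U)
(14 + 0)*L(-1) = (14 + 0)/(-3 - 1) = 14/(-4) = 14*(-¼) = -7/2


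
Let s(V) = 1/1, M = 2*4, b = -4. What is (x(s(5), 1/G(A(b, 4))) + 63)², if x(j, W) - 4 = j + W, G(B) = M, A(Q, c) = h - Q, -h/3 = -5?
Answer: 297025/64 ≈ 4641.0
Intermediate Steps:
h = 15 (h = -3*(-5) = 15)
A(Q, c) = 15 - Q
M = 8
G(B) = 8
s(V) = 1
x(j, W) = 4 + W + j (x(j, W) = 4 + (j + W) = 4 + (W + j) = 4 + W + j)
(x(s(5), 1/G(A(b, 4))) + 63)² = ((4 + 1/8 + 1) + 63)² = ((4 + ⅛ + 1) + 63)² = (41/8 + 63)² = (545/8)² = 297025/64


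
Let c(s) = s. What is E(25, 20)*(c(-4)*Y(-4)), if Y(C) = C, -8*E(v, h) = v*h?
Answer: -1000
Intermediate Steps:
E(v, h) = -h*v/8 (E(v, h) = -v*h/8 = -h*v/8)
E(25, 20)*(c(-4)*Y(-4)) = (-⅛*20*25)*(-4*(-4)) = -125/2*16 = -1000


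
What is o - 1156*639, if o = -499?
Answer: -739183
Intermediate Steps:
o - 1156*639 = -499 - 1156*639 = -499 - 738684 = -739183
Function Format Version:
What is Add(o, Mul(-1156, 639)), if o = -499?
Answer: -739183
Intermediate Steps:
Add(o, Mul(-1156, 639)) = Add(-499, Mul(-1156, 639)) = Add(-499, -738684) = -739183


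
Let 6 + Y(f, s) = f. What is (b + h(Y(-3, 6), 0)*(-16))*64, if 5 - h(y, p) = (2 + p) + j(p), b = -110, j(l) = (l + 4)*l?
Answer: -10112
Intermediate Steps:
j(l) = l*(4 + l) (j(l) = (4 + l)*l = l*(4 + l))
Y(f, s) = -6 + f
h(y, p) = 3 - p - p*(4 + p) (h(y, p) = 5 - ((2 + p) + p*(4 + p)) = 5 - (2 + p + p*(4 + p)) = 5 + (-2 - p - p*(4 + p)) = 3 - p - p*(4 + p))
(b + h(Y(-3, 6), 0)*(-16))*64 = (-110 + (3 - 1*0 - 1*0*(4 + 0))*(-16))*64 = (-110 + (3 + 0 - 1*0*4)*(-16))*64 = (-110 + (3 + 0 + 0)*(-16))*64 = (-110 + 3*(-16))*64 = (-110 - 48)*64 = -158*64 = -10112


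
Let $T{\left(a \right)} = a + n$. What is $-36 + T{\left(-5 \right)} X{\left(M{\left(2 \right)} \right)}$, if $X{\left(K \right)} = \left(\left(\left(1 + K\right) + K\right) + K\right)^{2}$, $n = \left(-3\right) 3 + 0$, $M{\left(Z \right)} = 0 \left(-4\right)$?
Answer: $-50$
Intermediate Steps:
$M{\left(Z \right)} = 0$
$n = -9$ ($n = -9 + 0 = -9$)
$X{\left(K \right)} = \left(1 + 3 K\right)^{2}$ ($X{\left(K \right)} = \left(\left(1 + 2 K\right) + K\right)^{2} = \left(1 + 3 K\right)^{2}$)
$T{\left(a \right)} = -9 + a$ ($T{\left(a \right)} = a - 9 = -9 + a$)
$-36 + T{\left(-5 \right)} X{\left(M{\left(2 \right)} \right)} = -36 + \left(-9 - 5\right) \left(1 + 3 \cdot 0\right)^{2} = -36 - 14 \left(1 + 0\right)^{2} = -36 - 14 \cdot 1^{2} = -36 - 14 = -50$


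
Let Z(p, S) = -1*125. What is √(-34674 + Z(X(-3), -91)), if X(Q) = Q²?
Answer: I*√34799 ≈ 186.54*I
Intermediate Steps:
Z(p, S) = -125
√(-34674 + Z(X(-3), -91)) = √(-34674 - 125) = √(-34799) = I*√34799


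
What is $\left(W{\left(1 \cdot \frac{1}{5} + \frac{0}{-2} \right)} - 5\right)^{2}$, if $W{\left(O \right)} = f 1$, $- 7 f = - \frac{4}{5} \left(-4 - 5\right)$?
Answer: $\frac{44521}{1225} \approx 36.344$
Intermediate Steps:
$f = - \frac{36}{35}$ ($f = - \frac{- \frac{4}{5} \left(-4 - 5\right)}{7} = - \frac{\left(-4\right) \frac{1}{5} \left(-9\right)}{7} = - \frac{\left(- \frac{4}{5}\right) \left(-9\right)}{7} = \left(- \frac{1}{7}\right) \frac{36}{5} = - \frac{36}{35} \approx -1.0286$)
$W{\left(O \right)} = - \frac{36}{35}$ ($W{\left(O \right)} = \left(- \frac{36}{35}\right) 1 = - \frac{36}{35}$)
$\left(W{\left(1 \cdot \frac{1}{5} + \frac{0}{-2} \right)} - 5\right)^{2} = \left(- \frac{36}{35} - 5\right)^{2} = \left(- \frac{211}{35}\right)^{2} = \frac{44521}{1225}$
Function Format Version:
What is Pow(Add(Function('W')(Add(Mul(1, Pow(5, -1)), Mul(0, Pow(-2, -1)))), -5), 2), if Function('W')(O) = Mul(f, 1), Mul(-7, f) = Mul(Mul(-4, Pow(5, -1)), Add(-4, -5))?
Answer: Rational(44521, 1225) ≈ 36.344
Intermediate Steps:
f = Rational(-36, 35) (f = Mul(Rational(-1, 7), Mul(Mul(-4, Pow(5, -1)), Add(-4, -5))) = Mul(Rational(-1, 7), Mul(Mul(-4, Rational(1, 5)), -9)) = Mul(Rational(-1, 7), Mul(Rational(-4, 5), -9)) = Mul(Rational(-1, 7), Rational(36, 5)) = Rational(-36, 35) ≈ -1.0286)
Function('W')(O) = Rational(-36, 35) (Function('W')(O) = Mul(Rational(-36, 35), 1) = Rational(-36, 35))
Pow(Add(Function('W')(Add(Mul(1, Pow(5, -1)), Mul(0, Pow(-2, -1)))), -5), 2) = Pow(Add(Rational(-36, 35), -5), 2) = Pow(Rational(-211, 35), 2) = Rational(44521, 1225)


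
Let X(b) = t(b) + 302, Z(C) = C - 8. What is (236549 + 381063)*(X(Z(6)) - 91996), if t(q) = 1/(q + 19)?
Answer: -962731732764/17 ≈ -5.6631e+10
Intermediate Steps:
Z(C) = -8 + C
t(q) = 1/(19 + q)
X(b) = 302 + 1/(19 + b) (X(b) = 1/(19 + b) + 302 = 302 + 1/(19 + b))
(236549 + 381063)*(X(Z(6)) - 91996) = (236549 + 381063)*((5739 + 302*(-8 + 6))/(19 + (-8 + 6)) - 91996) = 617612*((5739 + 302*(-2))/(19 - 2) - 91996) = 617612*((5739 - 604)/17 - 91996) = 617612*((1/17)*5135 - 91996) = 617612*(5135/17 - 91996) = 617612*(-1558797/17) = -962731732764/17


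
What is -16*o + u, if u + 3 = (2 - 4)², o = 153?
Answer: -2447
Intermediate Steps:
u = 1 (u = -3 + (2 - 4)² = -3 + (-2)² = -3 + 4 = 1)
-16*o + u = -16*153 + 1 = -2448 + 1 = -2447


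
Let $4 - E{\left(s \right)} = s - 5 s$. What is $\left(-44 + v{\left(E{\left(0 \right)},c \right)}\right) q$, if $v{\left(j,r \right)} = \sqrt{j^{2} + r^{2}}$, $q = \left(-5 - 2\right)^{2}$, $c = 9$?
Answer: $-2156 + 49 \sqrt{97} \approx -1673.4$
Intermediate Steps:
$E{\left(s \right)} = 4 + 4 s$ ($E{\left(s \right)} = 4 - \left(s - 5 s\right) = 4 - - 4 s = 4 + 4 s$)
$q = 49$ ($q = \left(-7\right)^{2} = 49$)
$\left(-44 + v{\left(E{\left(0 \right)},c \right)}\right) q = \left(-44 + \sqrt{\left(4 + 4 \cdot 0\right)^{2} + 9^{2}}\right) 49 = \left(-44 + \sqrt{\left(4 + 0\right)^{2} + 81}\right) 49 = \left(-44 + \sqrt{4^{2} + 81}\right) 49 = \left(-44 + \sqrt{16 + 81}\right) 49 = \left(-44 + \sqrt{97}\right) 49 = -2156 + 49 \sqrt{97}$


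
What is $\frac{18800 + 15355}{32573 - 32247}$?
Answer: $\frac{34155}{326} \approx 104.77$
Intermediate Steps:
$\frac{18800 + 15355}{32573 - 32247} = \frac{34155}{326}$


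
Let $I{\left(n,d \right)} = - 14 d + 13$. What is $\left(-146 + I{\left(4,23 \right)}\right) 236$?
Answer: $-107380$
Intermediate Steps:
$I{\left(n,d \right)} = 13 - 14 d$
$\left(-146 + I{\left(4,23 \right)}\right) 236 = \left(-146 + \left(13 - 322\right)\right) 236 = \left(-146 - 309\right) 236 = \left(-455\right) 236 = -107380$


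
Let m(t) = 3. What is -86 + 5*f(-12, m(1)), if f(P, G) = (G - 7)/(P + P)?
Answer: -511/6 ≈ -85.167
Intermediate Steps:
f(P, G) = (-7 + G)/(2*P) (f(P, G) = (-7 + G)/((2*P)) = (-7 + G)*(1/(2*P)) = (-7 + G)/(2*P))
-86 + 5*f(-12, m(1)) = -86 + 5*((½)*(-7 + 3)/(-12)) = -86 + 5*((½)*(-1/12)*(-4)) = -86 + 5*(⅙) = -86 + ⅚ = -511/6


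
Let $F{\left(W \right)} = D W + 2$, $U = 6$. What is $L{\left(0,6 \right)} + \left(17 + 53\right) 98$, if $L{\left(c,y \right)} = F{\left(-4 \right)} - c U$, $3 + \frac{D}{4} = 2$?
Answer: $6878$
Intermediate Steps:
$D = -4$ ($D = -12 + 4 \cdot 2 = -12 + 8 = -4$)
$F{\left(W \right)} = 2 - 4 W$ ($F{\left(W \right)} = - 4 W + 2 = 2 - 4 W$)
$L{\left(c,y \right)} = 18 - 6 c$ ($L{\left(c,y \right)} = \left(2 - -16\right) - c 6 = \left(2 + 16\right) - 6 c = 18 - 6 c$)
$L{\left(0,6 \right)} + \left(17 + 53\right) 98 = \left(18 - 0\right) + \left(17 + 53\right) 98 = \left(18 + 0\right) + 70 \cdot 98 = 18 + 6860 = 6878$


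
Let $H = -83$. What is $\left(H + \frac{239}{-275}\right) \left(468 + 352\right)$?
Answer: $- \frac{3782496}{55} \approx -68773.0$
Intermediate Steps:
$\left(H + \frac{239}{-275}\right) \left(468 + 352\right) = \left(-83 + \frac{239}{-275}\right) \left(468 + 352\right) = \left(-83 + 239 \left(- \frac{1}{275}\right)\right) 820 = \left(-83 - \frac{239}{275}\right) 820 = \left(- \frac{23064}{275}\right) 820 = - \frac{3782496}{55}$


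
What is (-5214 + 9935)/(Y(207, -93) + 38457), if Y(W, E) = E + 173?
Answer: 4721/38537 ≈ 0.12251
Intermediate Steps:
Y(W, E) = 173 + E
(-5214 + 9935)/(Y(207, -93) + 38457) = (-5214 + 9935)/((173 - 93) + 38457) = 4721/(80 + 38457) = 4721/38537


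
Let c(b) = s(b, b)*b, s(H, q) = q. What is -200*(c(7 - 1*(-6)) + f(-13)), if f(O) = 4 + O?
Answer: -32000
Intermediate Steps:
c(b) = b² (c(b) = b*b = b²)
-200*(c(7 - 1*(-6)) + f(-13)) = -200*((7 - 1*(-6))² + (4 - 13)) = -200*((7 + 6)² - 9) = -200*(13² - 9) = -200*(169 - 9) = -200*160 = -32000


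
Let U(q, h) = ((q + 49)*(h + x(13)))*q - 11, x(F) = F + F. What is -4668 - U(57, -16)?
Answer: -65077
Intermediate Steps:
x(F) = 2*F
U(q, h) = -11 + q*(26 + h)*(49 + q) (U(q, h) = ((q + 49)*(h + 2*13))*q - 11 = ((49 + q)*(h + 26))*q - 11 = ((49 + q)*(26 + h))*q - 11 = ((26 + h)*(49 + q))*q - 11 = q*(26 + h)*(49 + q) - 11 = -11 + q*(26 + h)*(49 + q))
-4668 - U(57, -16) = -4668 - (-11 + 26*57**2 + 1274*57 - 16*57**2 + 49*(-16)*57) = -4668 - (-11 + 26*3249 + 72618 - 16*3249 - 44688) = -4668 - (-11 + 84474 + 72618 - 51984 - 44688) = -4668 - 1*60409 = -4668 - 60409 = -65077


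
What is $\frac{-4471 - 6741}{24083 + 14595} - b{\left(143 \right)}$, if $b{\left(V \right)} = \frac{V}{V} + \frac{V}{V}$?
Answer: $- \frac{44284}{19339} \approx -2.2899$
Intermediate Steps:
$b{\left(V \right)} = 2$ ($b{\left(V \right)} = 1 + 1 = 2$)
$\frac{-4471 - 6741}{24083 + 14595} - b{\left(143 \right)} = \frac{-4471 - 6741}{24083 + 14595} - 2 = - \frac{11212}{38678} - 2 = \left(-11212\right) \frac{1}{38678} - 2 = - \frac{5606}{19339} - 2 = - \frac{44284}{19339}$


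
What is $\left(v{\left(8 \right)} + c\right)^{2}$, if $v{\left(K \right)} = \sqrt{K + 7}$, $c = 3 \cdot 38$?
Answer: $\left(114 + \sqrt{15}\right)^{2} \approx 13894.0$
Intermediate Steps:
$c = 114$
$v{\left(K \right)} = \sqrt{7 + K}$
$\left(v{\left(8 \right)} + c\right)^{2} = \left(\sqrt{7 + 8} + 114\right)^{2} = \left(\sqrt{15} + 114\right)^{2} = \left(114 + \sqrt{15}\right)^{2}$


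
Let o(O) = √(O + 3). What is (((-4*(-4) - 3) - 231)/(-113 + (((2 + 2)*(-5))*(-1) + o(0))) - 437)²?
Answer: 1176897882613/6229443 - 136541684*√3/6229443 ≈ 1.8889e+5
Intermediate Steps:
o(O) = √(3 + O)
(((-4*(-4) - 3) - 231)/(-113 + (((2 + 2)*(-5))*(-1) + o(0))) - 437)² = (((-4*(-4) - 3) - 231)/(-113 + (((2 + 2)*(-5))*(-1) + √(3 + 0))) - 437)² = (((16 - 3) - 231)/(-113 + ((4*(-5))*(-1) + √3)) - 437)² = ((13 - 231)/(-113 + (-20*(-1) + √3)) - 437)² = (-218/(-113 + (20 + √3)) - 437)² = (-218/(-93 + √3) - 437)² = (-437 - 218/(-93 + √3))²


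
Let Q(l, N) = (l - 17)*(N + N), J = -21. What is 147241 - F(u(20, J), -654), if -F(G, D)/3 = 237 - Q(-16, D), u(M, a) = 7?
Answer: 18460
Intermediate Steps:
Q(l, N) = 2*N*(-17 + l) (Q(l, N) = (-17 + l)*(2*N) = 2*N*(-17 + l))
F(G, D) = -711 - 198*D (F(G, D) = -3*(237 - 2*D*(-17 - 16)) = -3*(237 - 2*D*(-33)) = -3*(237 - (-66)*D) = -3*(237 + 66*D) = -711 - 198*D)
147241 - F(u(20, J), -654) = 147241 - (-711 - 198*(-654)) = 147241 - (-711 + 129492) = 147241 - 1*128781 = 147241 - 128781 = 18460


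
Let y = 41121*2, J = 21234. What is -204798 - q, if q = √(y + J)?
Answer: -204798 - 2*√25869 ≈ -2.0512e+5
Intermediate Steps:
y = 82242
q = 2*√25869 (q = √(82242 + 21234) = √103476 = 2*√25869 ≈ 321.68)
-204798 - q = -204798 - 2*√25869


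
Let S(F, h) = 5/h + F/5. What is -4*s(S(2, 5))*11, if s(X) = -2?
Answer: 88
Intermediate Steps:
S(F, h) = 5/h + F/5 (S(F, h) = 5/h + F*(⅕) = 5/h + F/5)
-4*s(S(2, 5))*11 = -4*(-2)*11 = 8*11 = 88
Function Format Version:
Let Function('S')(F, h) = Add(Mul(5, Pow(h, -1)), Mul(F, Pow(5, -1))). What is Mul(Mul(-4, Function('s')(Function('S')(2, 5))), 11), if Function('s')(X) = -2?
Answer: 88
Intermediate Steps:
Function('S')(F, h) = Add(Mul(5, Pow(h, -1)), Mul(Rational(1, 5), F)) (Function('S')(F, h) = Add(Mul(5, Pow(h, -1)), Mul(F, Rational(1, 5))) = Add(Mul(5, Pow(h, -1)), Mul(Rational(1, 5), F)))
Mul(Mul(-4, Function('s')(Function('S')(2, 5))), 11) = Mul(Mul(-4, -2), 11) = Mul(8, 11) = 88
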